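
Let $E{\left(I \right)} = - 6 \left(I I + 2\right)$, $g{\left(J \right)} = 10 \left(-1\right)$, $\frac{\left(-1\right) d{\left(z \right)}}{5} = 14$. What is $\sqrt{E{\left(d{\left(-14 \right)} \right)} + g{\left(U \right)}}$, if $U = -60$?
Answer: $i \sqrt{29422} \approx 171.53 i$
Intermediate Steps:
$d{\left(z \right)} = -70$ ($d{\left(z \right)} = \left(-5\right) 14 = -70$)
$g{\left(J \right)} = -10$
$E{\left(I \right)} = -12 - 6 I^{2}$ ($E{\left(I \right)} = - 6 \left(I^{2} + 2\right) = - 6 \left(2 + I^{2}\right) = -12 - 6 I^{2}$)
$\sqrt{E{\left(d{\left(-14 \right)} \right)} + g{\left(U \right)}} = \sqrt{\left(-12 - 6 \left(-70\right)^{2}\right) - 10} = \sqrt{\left(-12 - 29400\right) - 10} = \sqrt{-29412 - 10} = \sqrt{-29422} = i \sqrt{29422}$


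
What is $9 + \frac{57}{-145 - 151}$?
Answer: $\frac{2607}{296} \approx 8.8074$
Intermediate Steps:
$9 + \frac{57}{-145 - 151} = 9 + \frac{57}{-296} = 9 + 57 \left(- \frac{1}{296}\right) = 9 - \frac{57}{296} = \frac{2607}{296}$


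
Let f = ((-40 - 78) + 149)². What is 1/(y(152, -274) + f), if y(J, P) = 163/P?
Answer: 274/263151 ≈ 0.0010412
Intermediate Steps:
f = 961 (f = (-118 + 149)² = 31² = 961)
1/(y(152, -274) + f) = 1/(163/(-274) + 961) = 1/(163*(-1/274) + 961) = 1/(-163/274 + 961) = 1/(263151/274) = 274/263151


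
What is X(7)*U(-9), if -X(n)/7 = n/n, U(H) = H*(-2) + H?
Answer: -63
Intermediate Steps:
U(H) = -H (U(H) = -2*H + H = -H)
X(n) = -7 (X(n) = -7*n/n = -7*1 = -7)
X(7)*U(-9) = -(-7)*(-9) = -7*9 = -63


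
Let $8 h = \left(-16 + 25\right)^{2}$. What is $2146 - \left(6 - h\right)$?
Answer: $\frac{17201}{8} \approx 2150.1$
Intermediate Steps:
$h = \frac{81}{8}$ ($h = \frac{\left(-16 + 25\right)^{2}}{8} = \frac{9^{2}}{8} = \frac{1}{8} \cdot 81 = \frac{81}{8} \approx 10.125$)
$2146 - \left(6 - h\right) = 2146 - \left(6 - \frac{81}{8}\right) = 2146 - - \frac{33}{8} = 2146 + \frac{33}{8} = \frac{17201}{8}$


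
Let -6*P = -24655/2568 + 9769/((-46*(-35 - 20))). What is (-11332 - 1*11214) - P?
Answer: -439465436699/19491120 ≈ -22547.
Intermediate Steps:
P = 18645179/19491120 (P = -(-24655/2568 + 9769/((-46*(-35 - 20))))/6 = -(-24655*1/2568 + 9769/((-46*(-55))))/6 = -(-24655/2568 + 9769/2530)/6 = -⅙*(-18645179/3248520) = 18645179/19491120 ≈ 0.95660)
(-11332 - 1*11214) - P = (-11332 - 1*11214) - 1*18645179/19491120 = (-11332 - 11214) - 18645179/19491120 = -22546 - 18645179/19491120 = -439465436699/19491120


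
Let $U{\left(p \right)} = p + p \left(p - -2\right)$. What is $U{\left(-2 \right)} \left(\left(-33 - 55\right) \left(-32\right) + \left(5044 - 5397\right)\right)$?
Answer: $-4926$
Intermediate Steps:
$U{\left(p \right)} = p + p \left(2 + p\right)$ ($U{\left(p \right)} = p + p \left(p + 2\right) = p + p \left(2 + p\right)$)
$U{\left(-2 \right)} \left(\left(-33 - 55\right) \left(-32\right) + \left(5044 - 5397\right)\right) = - 2 \left(3 - 2\right) \left(\left(-33 - 55\right) \left(-32\right) + \left(5044 - 5397\right)\right) = \left(-2\right) 1 \left(\left(-88\right) \left(-32\right) + \left(5044 - 5397\right)\right) = - 2 \left(2816 - 353\right) = \left(-2\right) 2463 = -4926$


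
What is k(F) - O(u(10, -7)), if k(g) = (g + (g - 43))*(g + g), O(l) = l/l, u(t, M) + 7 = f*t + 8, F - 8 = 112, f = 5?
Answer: 47279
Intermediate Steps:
F = 120 (F = 8 + 112 = 120)
u(t, M) = 1 + 5*t (u(t, M) = -7 + (5*t + 8) = -7 + (8 + 5*t) = 1 + 5*t)
O(l) = 1
k(g) = 2*g*(-43 + 2*g) (k(g) = (g + (-43 + g))*(2*g) = (-43 + 2*g)*(2*g) = 2*g*(-43 + 2*g))
k(F) - O(u(10, -7)) = 2*120*(-43 + 2*120) - 1*1 = 2*120*(-43 + 240) - 1 = 2*120*197 - 1 = 47280 - 1 = 47279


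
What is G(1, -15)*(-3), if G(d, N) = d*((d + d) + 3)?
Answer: -15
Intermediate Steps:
G(d, N) = d*(3 + 2*d) (G(d, N) = d*(2*d + 3) = d*(3 + 2*d))
G(1, -15)*(-3) = (1*(3 + 2*1))*(-3) = (1*(3 + 2))*(-3) = (1*5)*(-3) = 5*(-3) = -15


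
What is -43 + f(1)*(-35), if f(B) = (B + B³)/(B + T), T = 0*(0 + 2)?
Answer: -113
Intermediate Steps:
T = 0 (T = 0*2 = 0)
f(B) = (B + B³)/B (f(B) = (B + B³)/(B + 0) = (B + B³)/B)
-43 + f(1)*(-35) = -43 + (1 + 1²)*(-35) = -43 + (1 + 1)*(-35) = -43 + 2*(-35) = -43 - 70 = -113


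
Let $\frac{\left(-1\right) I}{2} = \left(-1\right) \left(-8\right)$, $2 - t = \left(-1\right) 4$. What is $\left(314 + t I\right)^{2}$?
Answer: $47524$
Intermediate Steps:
$t = 6$ ($t = 2 - \left(-1\right) 4 = 2 - -4 = 2 + 4 = 6$)
$I = -16$ ($I = - 2 \left(\left(-1\right) \left(-8\right)\right) = \left(-2\right) 8 = -16$)
$\left(314 + t I\right)^{2} = \left(314 + 6 \left(-16\right)\right)^{2} = \left(314 - 96\right)^{2} = 218^{2} = 47524$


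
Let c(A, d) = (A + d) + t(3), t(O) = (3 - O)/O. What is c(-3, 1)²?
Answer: 4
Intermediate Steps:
t(O) = (3 - O)/O
c(A, d) = A + d (c(A, d) = (A + d) + (3 - 1*3)/3 = (A + d) + (3 - 3)/3 = (A + d) + (⅓)*0 = (A + d) + 0 = A + d)
c(-3, 1)² = (-3 + 1)² = (-2)² = 4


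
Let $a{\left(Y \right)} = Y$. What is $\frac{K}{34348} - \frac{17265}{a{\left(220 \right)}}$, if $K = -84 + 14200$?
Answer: $- \frac{29495635}{377828} \approx -78.066$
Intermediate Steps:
$K = 14116$
$\frac{K}{34348} - \frac{17265}{a{\left(220 \right)}} = \frac{14116}{34348} - \frac{17265}{220} = 14116 \cdot \frac{1}{34348} - \frac{3453}{44} = \frac{3529}{8587} - \frac{3453}{44} = - \frac{29495635}{377828}$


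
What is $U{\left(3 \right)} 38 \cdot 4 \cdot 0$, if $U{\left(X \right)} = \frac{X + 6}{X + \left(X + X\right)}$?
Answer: $0$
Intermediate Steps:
$U{\left(X \right)} = \frac{6 + X}{3 X}$ ($U{\left(X \right)} = \frac{6 + X}{X + 2 X} = \frac{6 + X}{3 X}$)
$U{\left(3 \right)} 38 \cdot 4 \cdot 0 = \frac{6 + 3}{3 \cdot 3} \cdot 38 \cdot 4 \cdot 0 = \frac{1}{3} \cdot \frac{1}{3} \cdot 9 \cdot 38 \cdot 0 = 1 \cdot 38 \cdot 0 = 38 \cdot 0 = 0$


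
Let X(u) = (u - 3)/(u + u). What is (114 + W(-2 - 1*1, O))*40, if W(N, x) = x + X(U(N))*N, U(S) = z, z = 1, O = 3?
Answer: 4800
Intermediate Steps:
U(S) = 1
X(u) = (-3 + u)/(2*u) (X(u) = (-3 + u)/((2*u)) = (-3 + u)*(1/(2*u)) = (-3 + u)/(2*u))
W(N, x) = x - N (W(N, x) = x + ((½)*(-3 + 1)/1)*N = x + ((½)*1*(-2))*N = x - N)
(114 + W(-2 - 1*1, O))*40 = (114 + (3 - (-2 - 1*1)))*40 = (114 + (3 - (-2 - 1)))*40 = (114 + (3 - 1*(-3)))*40 = (114 + (3 + 3))*40 = (114 + 6)*40 = 120*40 = 4800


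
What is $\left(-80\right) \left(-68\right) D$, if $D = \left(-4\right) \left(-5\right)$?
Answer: $108800$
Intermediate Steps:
$D = 20$
$\left(-80\right) \left(-68\right) D = \left(-80\right) \left(-68\right) 20 = 5440 \cdot 20 = 108800$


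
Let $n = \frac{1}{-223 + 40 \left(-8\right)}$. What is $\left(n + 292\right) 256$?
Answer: $\frac{40590080}{543} \approx 74752.0$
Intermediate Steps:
$n = - \frac{1}{543}$ ($n = \frac{1}{-223 - 320} = \frac{1}{-543} = - \frac{1}{543} \approx -0.0018416$)
$\left(n + 292\right) 256 = \left(- \frac{1}{543} + 292\right) 256 = \frac{158555}{543} \cdot 256 = \frac{40590080}{543}$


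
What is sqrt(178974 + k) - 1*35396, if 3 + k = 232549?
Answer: -35396 + 8*sqrt(6430) ≈ -34755.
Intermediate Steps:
k = 232546 (k = -3 + 232549 = 232546)
sqrt(178974 + k) - 1*35396 = sqrt(178974 + 232546) - 1*35396 = sqrt(411520) - 35396 = 8*sqrt(6430) - 35396 = -35396 + 8*sqrt(6430)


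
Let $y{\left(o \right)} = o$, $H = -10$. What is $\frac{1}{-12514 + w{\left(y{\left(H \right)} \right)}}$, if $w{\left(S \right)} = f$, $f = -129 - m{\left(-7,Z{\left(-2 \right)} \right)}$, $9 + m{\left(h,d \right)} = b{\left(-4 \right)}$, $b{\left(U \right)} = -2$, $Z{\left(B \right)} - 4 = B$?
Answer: $- \frac{1}{12632} \approx -7.9164 \cdot 10^{-5}$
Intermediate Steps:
$Z{\left(B \right)} = 4 + B$
$m{\left(h,d \right)} = -11$ ($m{\left(h,d \right)} = -9 - 2 = -11$)
$f = -118$ ($f = -129 - -11 = -129 + 11 = -118$)
$w{\left(S \right)} = -118$
$\frac{1}{-12514 + w{\left(y{\left(H \right)} \right)}} = \frac{1}{-12514 - 118} = \frac{1}{-12632} = - \frac{1}{12632}$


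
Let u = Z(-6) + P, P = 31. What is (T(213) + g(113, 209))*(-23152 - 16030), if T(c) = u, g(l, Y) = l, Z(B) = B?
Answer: -5407116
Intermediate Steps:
u = 25 (u = -6 + 31 = 25)
T(c) = 25
(T(213) + g(113, 209))*(-23152 - 16030) = (25 + 113)*(-23152 - 16030) = 138*(-39182) = -5407116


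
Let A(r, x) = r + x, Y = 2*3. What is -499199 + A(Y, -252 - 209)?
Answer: -499654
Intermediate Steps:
Y = 6
-499199 + A(Y, -252 - 209) = -499199 + (6 + (-252 - 209)) = -499199 + (6 - 461) = -499199 - 455 = -499654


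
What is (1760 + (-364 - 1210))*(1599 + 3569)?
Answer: 961248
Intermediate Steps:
(1760 + (-364 - 1210))*(1599 + 3569) = (1760 - 1574)*5168 = 186*5168 = 961248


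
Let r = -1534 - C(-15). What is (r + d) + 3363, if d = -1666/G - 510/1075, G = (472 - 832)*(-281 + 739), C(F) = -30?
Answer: 6588360323/3544920 ≈ 1858.5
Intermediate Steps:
G = -164880 (G = -360*458 = -164880)
d = -1645957/3544920 (d = -1666/(-164880) - 510/1075 = -1666*(-1/164880) - 510*1/1075 = 833/82440 - 102/215 = -1645957/3544920 ≈ -0.46431)
r = -1504 (r = -1534 - 1*(-30) = -1534 + 30 = -1504)
(r + d) + 3363 = (-1504 - 1645957/3544920) + 3363 = -5333205637/3544920 + 3363 = 6588360323/3544920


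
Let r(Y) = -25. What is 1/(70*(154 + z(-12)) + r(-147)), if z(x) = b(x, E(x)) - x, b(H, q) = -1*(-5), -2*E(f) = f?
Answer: 1/11945 ≈ 8.3717e-5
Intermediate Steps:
E(f) = -f/2
b(H, q) = 5
z(x) = 5 - x
1/(70*(154 + z(-12)) + r(-147)) = 1/(70*(154 + (5 - 1*(-12))) - 25) = 1/(70*(154 + (5 + 12)) - 25) = 1/(70*(154 + 17) - 25) = 1/(70*171 - 25) = 1/(11970 - 25) = 1/11945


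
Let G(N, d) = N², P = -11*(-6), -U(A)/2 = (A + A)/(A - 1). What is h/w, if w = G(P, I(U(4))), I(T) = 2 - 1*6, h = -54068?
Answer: -13517/1089 ≈ -12.412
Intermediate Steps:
U(A) = -4*A/(-1 + A) (U(A) = -2*(A + A)/(A - 1) = -2*2*A/(-1 + A) = -4*A/(-1 + A))
I(T) = -4 (I(T) = 2 - 6 = -4)
P = 66
w = 4356 (w = 66² = 4356)
h/w = -54068/4356 = -54068*1/4356 = -13517/1089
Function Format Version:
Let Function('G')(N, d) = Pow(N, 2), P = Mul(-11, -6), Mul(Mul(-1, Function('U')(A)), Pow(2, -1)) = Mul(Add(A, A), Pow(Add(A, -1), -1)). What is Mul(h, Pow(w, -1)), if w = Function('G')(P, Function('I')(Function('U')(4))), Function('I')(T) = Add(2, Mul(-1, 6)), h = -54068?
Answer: Rational(-13517, 1089) ≈ -12.412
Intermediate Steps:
Function('U')(A) = Mul(-4, A, Pow(Add(-1, A), -1)) (Function('U')(A) = Mul(-2, Mul(Add(A, A), Pow(Add(A, -1), -1))) = Mul(-2, Mul(Mul(2, A), Pow(Add(-1, A), -1))) = Mul(-2, Mul(2, A, Pow(Add(-1, A), -1))) = Mul(-4, A, Pow(Add(-1, A), -1)))
Function('I')(T) = -4 (Function('I')(T) = Add(2, -6) = -4)
P = 66
w = 4356 (w = Pow(66, 2) = 4356)
Mul(h, Pow(w, -1)) = Mul(-54068, Pow(4356, -1)) = Mul(-54068, Rational(1, 4356)) = Rational(-13517, 1089)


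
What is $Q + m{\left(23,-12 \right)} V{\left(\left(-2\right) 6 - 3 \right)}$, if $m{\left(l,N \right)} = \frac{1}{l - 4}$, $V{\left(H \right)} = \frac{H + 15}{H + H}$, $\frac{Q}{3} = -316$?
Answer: $-948$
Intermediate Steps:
$Q = -948$ ($Q = 3 \left(-316\right) = -948$)
$V{\left(H \right)} = \frac{15 + H}{2 H}$
$m{\left(l,N \right)} = \frac{1}{-4 + l}$
$Q + m{\left(23,-12 \right)} V{\left(\left(-2\right) 6 - 3 \right)} = -948 + \frac{\frac{1}{2} \frac{1}{\left(-2\right) 6 - 3} \left(15 - 15\right)}{-4 + 23} = -948 + \frac{\frac{1}{2} \frac{1}{-12 - 3} \left(15 - 15\right)}{19} = -948 + \frac{\frac{1}{2} \frac{1}{-15} \left(15 - 15\right)}{19} = -948 + \frac{\frac{1}{2} \left(- \frac{1}{15}\right) 0}{19} = -948 + \frac{1}{19} \cdot 0 = -948 + 0 = -948$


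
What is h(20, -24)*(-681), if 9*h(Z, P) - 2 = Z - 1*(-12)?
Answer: -7718/3 ≈ -2572.7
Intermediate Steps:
h(Z, P) = 14/9 + Z/9 (h(Z, P) = 2/9 + (Z - 1*(-12))/9 = 2/9 + (Z + 12)/9 = 2/9 + (12 + Z)/9 = 2/9 + (4/3 + Z/9) = 14/9 + Z/9)
h(20, -24)*(-681) = (14/9 + (⅑)*20)*(-681) = (14/9 + 20/9)*(-681) = (34/9)*(-681) = -7718/3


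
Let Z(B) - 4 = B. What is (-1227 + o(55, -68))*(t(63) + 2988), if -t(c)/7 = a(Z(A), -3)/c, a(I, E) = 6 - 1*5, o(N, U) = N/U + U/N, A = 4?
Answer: -123607950439/33660 ≈ -3.6723e+6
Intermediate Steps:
Z(B) = 4 + B
a(I, E) = 1 (a(I, E) = 6 - 5 = 1)
t(c) = -7/c
(-1227 + o(55, -68))*(t(63) + 2988) = (-1227 + (55/(-68) - 68/55))*(-7/63 + 2988) = (-1227 + (55*(-1/68) - 68*1/55))*(-7*1/63 + 2988) = (-1227 + (-55/68 - 68/55))*(-1/9 + 2988) = (-1227 - 7649/3740)*(26891/9) = -4596629/3740*26891/9 = -123607950439/33660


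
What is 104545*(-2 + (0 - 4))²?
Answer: 3763620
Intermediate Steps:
104545*(-2 + (0 - 4))² = 104545*(-2 - 4)² = 104545*(-6)² = 104545*36 = 3763620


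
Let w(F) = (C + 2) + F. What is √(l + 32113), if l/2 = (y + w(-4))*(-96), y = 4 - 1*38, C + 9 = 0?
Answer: √40753 ≈ 201.87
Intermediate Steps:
C = -9 (C = -9 + 0 = -9)
w(F) = -7 + F (w(F) = (-9 + 2) + F = -7 + F)
y = -34 (y = 4 - 38 = -34)
l = 8640 (l = 2*((-34 + (-7 - 4))*(-96)) = 2*((-34 - 11)*(-96)) = 2*(-45*(-96)) = 2*4320 = 8640)
√(l + 32113) = √(8640 + 32113) = √40753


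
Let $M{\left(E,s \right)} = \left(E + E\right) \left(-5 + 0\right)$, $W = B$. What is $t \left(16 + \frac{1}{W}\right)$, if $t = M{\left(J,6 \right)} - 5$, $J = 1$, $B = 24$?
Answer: $- \frac{1925}{8} \approx -240.63$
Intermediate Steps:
$W = 24$
$M{\left(E,s \right)} = - 10 E$ ($M{\left(E,s \right)} = 2 E \left(-5\right) = - 10 E$)
$t = -15$ ($t = \left(-10\right) 1 - 5 = -10 - 5 = -15$)
$t \left(16 + \frac{1}{W}\right) = - 15 \left(16 + \frac{1}{24}\right) = \left(-15\right) \frac{385}{24} = - \frac{1925}{8}$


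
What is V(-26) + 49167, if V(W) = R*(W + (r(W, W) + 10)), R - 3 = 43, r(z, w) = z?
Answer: 47235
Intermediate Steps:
R = 46 (R = 3 + 43 = 46)
V(W) = 460 + 92*W (V(W) = 46*(W + (W + 10)) = 46*(W + (10 + W)) = 46*(10 + 2*W) = 460 + 92*W)
V(-26) + 49167 = (460 + 92*(-26)) + 49167 = (460 - 2392) + 49167 = -1932 + 49167 = 47235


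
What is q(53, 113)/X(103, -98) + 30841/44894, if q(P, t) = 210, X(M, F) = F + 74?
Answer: -723963/89788 ≈ -8.0630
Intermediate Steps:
X(M, F) = 74 + F
q(53, 113)/X(103, -98) + 30841/44894 = 210/(74 - 98) + 30841/44894 = 210/(-24) + 30841*(1/44894) = 210*(-1/24) + 30841/44894 = -35/4 + 30841/44894 = -723963/89788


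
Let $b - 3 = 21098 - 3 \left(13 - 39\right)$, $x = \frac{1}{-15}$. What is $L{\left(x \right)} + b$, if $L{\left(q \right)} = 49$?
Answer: $21228$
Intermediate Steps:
$x = - \frac{1}{15} \approx -0.066667$
$b = 21179$ ($b = 3 + \left(21098 - 3 \left(13 - 39\right)\right) = 3 + \left(21098 - 3 \left(-26\right)\right) = 3 + \left(21098 - -78\right) = 3 + \left(21098 + 78\right) = 3 + 21176 = 21179$)
$L{\left(x \right)} + b = 49 + 21179 = 21228$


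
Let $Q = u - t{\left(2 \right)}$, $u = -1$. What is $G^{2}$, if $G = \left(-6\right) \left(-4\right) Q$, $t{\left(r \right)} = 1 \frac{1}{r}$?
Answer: $1296$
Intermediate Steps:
$t{\left(r \right)} = \frac{1}{r}$
$Q = - \frac{3}{2}$ ($Q = -1 - \frac{1}{2} = - \frac{3}{2} \approx -1.5$)
$G = -36$ ($G = \left(-6\right) \left(-4\right) \left(- \frac{3}{2}\right) = 24 \left(- \frac{3}{2}\right) = -36$)
$G^{2} = \left(-36\right)^{2} = 1296$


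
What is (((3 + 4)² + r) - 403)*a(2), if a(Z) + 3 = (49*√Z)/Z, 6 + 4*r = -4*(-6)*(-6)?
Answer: 2349/2 - 38367*√2/4 ≈ -12390.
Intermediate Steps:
r = -75/2 (r = -3/2 + (-4*(-6)*(-6))/4 = -3/2 + (24*(-6))/4 = -3/2 + (¼)*(-144) = -3/2 - 36 = -75/2 ≈ -37.500)
a(Z) = -3 + 49/√Z (a(Z) = -3 + (49*√Z)/Z = -3 + 49/√Z)
(((3 + 4)² + r) - 403)*a(2) = (((3 + 4)² - 75/2) - 403)*(-3 + 49/√2) = ((7² - 75/2) - 403)*(-3 + 49*(√2/2)) = ((49 - 75/2) - 403)*(-3 + 49*√2/2) = (23/2 - 403)*(-3 + 49*√2/2) = -783*(-3 + 49*√2/2)/2 = 2349/2 - 38367*√2/4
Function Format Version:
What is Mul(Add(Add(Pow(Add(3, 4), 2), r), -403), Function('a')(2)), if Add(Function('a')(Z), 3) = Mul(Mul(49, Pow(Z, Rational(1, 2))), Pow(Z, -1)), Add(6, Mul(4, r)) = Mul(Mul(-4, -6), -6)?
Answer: Add(Rational(2349, 2), Mul(Rational(-38367, 4), Pow(2, Rational(1, 2)))) ≈ -12390.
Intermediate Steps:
r = Rational(-75, 2) (r = Add(Rational(-3, 2), Mul(Rational(1, 4), Mul(Mul(-4, -6), -6))) = Add(Rational(-3, 2), Mul(Rational(1, 4), Mul(24, -6))) = Add(Rational(-3, 2), Mul(Rational(1, 4), -144)) = Add(Rational(-3, 2), -36) = Rational(-75, 2) ≈ -37.500)
Function('a')(Z) = Add(-3, Mul(49, Pow(Z, Rational(-1, 2)))) (Function('a')(Z) = Add(-3, Mul(Mul(49, Pow(Z, Rational(1, 2))), Pow(Z, -1))) = Add(-3, Mul(49, Pow(Z, Rational(-1, 2)))))
Mul(Add(Add(Pow(Add(3, 4), 2), r), -403), Function('a')(2)) = Mul(Add(Add(Pow(Add(3, 4), 2), Rational(-75, 2)), -403), Add(-3, Mul(49, Pow(2, Rational(-1, 2))))) = Mul(Add(Add(Pow(7, 2), Rational(-75, 2)), -403), Add(-3, Mul(49, Mul(Rational(1, 2), Pow(2, Rational(1, 2)))))) = Mul(Add(Add(49, Rational(-75, 2)), -403), Add(-3, Mul(Rational(49, 2), Pow(2, Rational(1, 2))))) = Mul(Add(Rational(23, 2), -403), Add(-3, Mul(Rational(49, 2), Pow(2, Rational(1, 2))))) = Mul(Rational(-783, 2), Add(-3, Mul(Rational(49, 2), Pow(2, Rational(1, 2))))) = Add(Rational(2349, 2), Mul(Rational(-38367, 4), Pow(2, Rational(1, 2))))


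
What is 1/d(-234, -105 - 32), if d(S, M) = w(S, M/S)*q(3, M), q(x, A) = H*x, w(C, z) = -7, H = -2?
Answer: 1/42 ≈ 0.023810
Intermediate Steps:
q(x, A) = -2*x
d(S, M) = 42 (d(S, M) = -(-14)*3 = -7*(-6) = 42)
1/d(-234, -105 - 32) = 1/42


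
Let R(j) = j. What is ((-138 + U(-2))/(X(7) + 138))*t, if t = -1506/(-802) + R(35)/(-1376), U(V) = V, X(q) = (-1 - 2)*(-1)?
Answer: -35773255/19450104 ≈ -1.8392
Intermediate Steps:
X(q) = 3 (X(q) = -3*(-1) = 3)
t = 1022093/551776 (t = -1506/(-802) + 35/(-1376) = -1506*(-1/802) + 35*(-1/1376) = 753/401 - 35/1376 = 1022093/551776 ≈ 1.8524)
((-138 + U(-2))/(X(7) + 138))*t = ((-138 - 2)/(3 + 138))*(1022093/551776) = -140/141*(1022093/551776) = -140*1/141*(1022093/551776) = -140/141*1022093/551776 = -35773255/19450104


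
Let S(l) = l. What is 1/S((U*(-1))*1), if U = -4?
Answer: 1/4 ≈ 0.25000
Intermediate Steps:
1/S((U*(-1))*1) = 1/(-4*(-1)*1) = 1/(4*1) = 1/4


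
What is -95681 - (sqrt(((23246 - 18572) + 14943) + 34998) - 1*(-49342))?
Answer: -145023 - sqrt(54615) ≈ -1.4526e+5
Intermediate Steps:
-95681 - (sqrt(((23246 - 18572) + 14943) + 34998) - 1*(-49342)) = -95681 - (sqrt((4674 + 14943) + 34998) + 49342) = -95681 - (sqrt(19617 + 34998) + 49342) = -95681 - (sqrt(54615) + 49342) = -95681 - (49342 + sqrt(54615)) = -95681 + (-49342 - sqrt(54615)) = -145023 - sqrt(54615)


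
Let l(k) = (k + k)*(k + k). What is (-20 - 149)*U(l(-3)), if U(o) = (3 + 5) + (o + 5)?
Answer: -8281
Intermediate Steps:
l(k) = 4*k² (l(k) = (2*k)*(2*k) = 4*k²)
U(o) = 13 + o (U(o) = 8 + (5 + o) = 13 + o)
(-20 - 149)*U(l(-3)) = (-20 - 149)*(13 + 4*(-3)²) = -169*(13 + 4*9) = -169*(13 + 36) = -169*49 = -8281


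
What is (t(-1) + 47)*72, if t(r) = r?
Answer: 3312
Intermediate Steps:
(t(-1) + 47)*72 = (-1 + 47)*72 = 46*72 = 3312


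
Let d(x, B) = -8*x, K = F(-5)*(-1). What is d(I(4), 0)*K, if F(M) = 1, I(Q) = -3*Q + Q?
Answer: -64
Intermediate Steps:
I(Q) = -2*Q
K = -1 (K = 1*(-1) = -1)
d(I(4), 0)*K = -(-16)*4*(-1) = -8*(-8)*(-1) = 64*(-1) = -64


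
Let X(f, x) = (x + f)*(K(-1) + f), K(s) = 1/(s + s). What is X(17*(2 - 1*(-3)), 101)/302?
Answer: 15717/302 ≈ 52.043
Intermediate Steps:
K(s) = 1/(2*s)
X(f, x) = (-½ + f)*(f + x) (X(f, x) = (x + f)*((½)/(-1) + f) = (f + x)*((½)*(-1) + f) = (f + x)*(-½ + f) = (-½ + f)*(f + x))
X(17*(2 - 1*(-3)), 101)/302 = ((17*(2 - 1*(-3)))² - 17*(2 - 1*(-3))/2 - ½*101 + (17*(2 - 1*(-3)))*101)/302 = ((17*(2 + 3))² - 17*(2 + 3)/2 - 101/2 + (17*(2 + 3))*101)*(1/302) = ((17*5)² - 17*5/2 - 101/2 + (17*5)*101)*(1/302) = (85² - ½*85 - 101/2 + 85*101)*(1/302) = (7225 - 85/2 - 101/2 + 8585)*(1/302) = 15717*(1/302) = 15717/302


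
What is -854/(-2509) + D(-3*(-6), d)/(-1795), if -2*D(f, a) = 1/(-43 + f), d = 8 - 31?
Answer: 76643991/225182750 ≈ 0.34036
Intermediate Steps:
d = -23
D(f, a) = -1/(2*(-43 + f))
-854/(-2509) + D(-3*(-6), d)/(-1795) = -854/(-2509) - 1/(-86 + 2*(-3*(-6)))/(-1795) = -854*(-1/2509) - 1/(-86 + 2*18)*(-1/1795) = 854/2509 - 1/(-86 + 36)*(-1/1795) = 854/2509 - 1/(-50)*(-1/1795) = 854/2509 - 1*(-1/50)*(-1/1795) = 854/2509 + (1/50)*(-1/1795) = 854/2509 - 1/89750 = 76643991/225182750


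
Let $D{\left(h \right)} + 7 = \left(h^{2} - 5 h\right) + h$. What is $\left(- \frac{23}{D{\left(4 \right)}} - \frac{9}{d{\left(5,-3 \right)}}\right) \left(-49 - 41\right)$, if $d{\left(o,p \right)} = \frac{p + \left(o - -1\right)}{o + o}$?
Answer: $\frac{16830}{7} \approx 2404.3$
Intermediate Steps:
$d{\left(o,p \right)} = \frac{1 + o + p}{2 o}$ ($d{\left(o,p \right)} = \frac{p + \left(o + 1\right)}{2 o} = \left(p + \left(1 + o\right)\right) \frac{1}{2 o} = \left(1 + o + p\right) \frac{1}{2 o} = \frac{1 + o + p}{2 o}$)
$D{\left(h \right)} = -7 + h^{2} - 4 h$ ($D{\left(h \right)} = -7 + \left(\left(h^{2} - 5 h\right) + h\right) = -7 + \left(h^{2} - 4 h\right) = -7 + h^{2} - 4 h$)
$\left(- \frac{23}{D{\left(4 \right)}} - \frac{9}{d{\left(5,-3 \right)}}\right) \left(-49 - 41\right) = \left(- \frac{23}{-7 + 4^{2} - 16} - \frac{9}{\frac{1}{2} \cdot \frac{1}{5} \left(1 + 5 - 3\right)}\right) \left(-49 - 41\right) = \left(- \frac{23}{-7 + 16 - 16} - \frac{9}{\frac{1}{2} \cdot \frac{1}{5} \cdot 3}\right) \left(-90\right) = \left(- \frac{23}{-7} - \frac{9}{\frac{3}{10}}\right) \left(-90\right) = \left(\left(-23\right) \left(- \frac{1}{7}\right) - 30\right) \left(-90\right) = \left(\frac{23}{7} - 30\right) \left(-90\right) = \left(- \frac{187}{7}\right) \left(-90\right) = \frac{16830}{7}$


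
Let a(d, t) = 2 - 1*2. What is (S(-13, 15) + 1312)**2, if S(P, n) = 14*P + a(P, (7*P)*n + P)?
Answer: 1276900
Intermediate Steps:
a(d, t) = 0 (a(d, t) = 2 - 2 = 0)
S(P, n) = 14*P (S(P, n) = 14*P + 0 = 14*P)
(S(-13, 15) + 1312)**2 = (14*(-13) + 1312)**2 = (-182 + 1312)**2 = 1130**2 = 1276900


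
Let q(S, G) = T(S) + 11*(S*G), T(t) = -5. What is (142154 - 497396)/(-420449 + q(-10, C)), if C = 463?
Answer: 59207/78564 ≈ 0.75361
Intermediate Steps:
q(S, G) = -5 + 11*G*S (q(S, G) = -5 + 11*(S*G) = -5 + 11*(G*S) = -5 + 11*G*S)
(142154 - 497396)/(-420449 + q(-10, C)) = (142154 - 497396)/(-420449 + (-5 + 11*463*(-10))) = -355242/(-420449 + (-5 - 50930)) = -355242/(-420449 - 50935) = -355242/(-471384) = -355242*(-1/471384) = 59207/78564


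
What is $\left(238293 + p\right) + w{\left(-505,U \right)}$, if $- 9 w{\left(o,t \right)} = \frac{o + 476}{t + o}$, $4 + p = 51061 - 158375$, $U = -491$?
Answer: $\frac{1174059871}{8964} \approx 1.3098 \cdot 10^{5}$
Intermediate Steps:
$p = -107318$ ($p = -4 + \left(51061 - 158375\right) = -4 - 107314 = -107318$)
$w{\left(o,t \right)} = - \frac{476 + o}{9 \left(o + t\right)}$ ($w{\left(o,t \right)} = - \frac{\left(o + 476\right) \frac{1}{t + o}}{9} = - \frac{\left(476 + o\right) \frac{1}{o + t}}{9} = - \frac{\frac{1}{o + t} \left(476 + o\right)}{9} = - \frac{476 + o}{9 \left(o + t\right)}$)
$\left(238293 + p\right) + w{\left(-505,U \right)} = \left(238293 - 107318\right) + \frac{-476 - -505}{9 \left(-505 - 491\right)} = 130975 + \frac{-476 + 505}{9 \left(-996\right)} = 130975 + \frac{1}{9} \left(- \frac{1}{996}\right) 29 = 130975 - \frac{29}{8964} = \frac{1174059871}{8964}$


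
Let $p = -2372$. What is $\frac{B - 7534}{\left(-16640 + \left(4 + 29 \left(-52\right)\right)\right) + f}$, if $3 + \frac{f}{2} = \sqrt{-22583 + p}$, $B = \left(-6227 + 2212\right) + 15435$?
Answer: $- \frac{3526545}{16476116} - \frac{1943 i \sqrt{24955}}{82380580} \approx -0.21404 - 0.0037259 i$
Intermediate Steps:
$B = 11420$ ($B = -4015 + 15435 = 11420$)
$f = -6 + 2 i \sqrt{24955}$ ($f = -6 + 2 \sqrt{-22583 - 2372} = -6 + 2 \sqrt{-24955} = -6 + 2 i \sqrt{24955} \approx -6.0 + 315.94 i$)
$\frac{B - 7534}{\left(-16640 + \left(4 + 29 \left(-52\right)\right)\right) + f} = \frac{11420 - 7534}{\left(-16640 + \left(4 + 29 \left(-52\right)\right)\right) - \left(6 - 2 i \sqrt{24955}\right)} = \frac{3886}{\left(-16640 + \left(4 - 1508\right)\right) - \left(6 - 2 i \sqrt{24955}\right)} = \frac{3886}{\left(-16640 - 1504\right) - \left(6 - 2 i \sqrt{24955}\right)} = \frac{3886}{-18144 - \left(6 - 2 i \sqrt{24955}\right)} = \frac{3886}{-18150 + 2 i \sqrt{24955}}$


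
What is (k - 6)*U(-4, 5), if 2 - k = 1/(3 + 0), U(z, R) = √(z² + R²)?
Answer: -13*√41/3 ≈ -27.747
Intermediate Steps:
U(z, R) = √(R² + z²)
k = 5/3 (k = 2 - 1/(3 + 0) = 2 - 1/3 = 2 - 1*⅓ = 2 - ⅓ = 5/3 ≈ 1.6667)
(k - 6)*U(-4, 5) = (5/3 - 6)*√(5² + (-4)²) = -13*√(25 + 16)/3 = -13*√41/3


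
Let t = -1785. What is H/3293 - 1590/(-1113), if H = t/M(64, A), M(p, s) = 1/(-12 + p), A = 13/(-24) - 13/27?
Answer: -616810/23051 ≈ -26.758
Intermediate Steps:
A = -221/216 (A = 13*(-1/24) - 13*1/27 = -13/24 - 13/27 = -221/216 ≈ -1.0231)
H = -92820 (H = -1785/(1/(-12 + 64)) = -1785/(1/52) = -1785/1/52 = -1785*52 = -92820)
H/3293 - 1590/(-1113) = -92820/3293 - 1590/(-1113) = -92820*1/3293 - 1590*(-1/1113) = -92820/3293 + 10/7 = -616810/23051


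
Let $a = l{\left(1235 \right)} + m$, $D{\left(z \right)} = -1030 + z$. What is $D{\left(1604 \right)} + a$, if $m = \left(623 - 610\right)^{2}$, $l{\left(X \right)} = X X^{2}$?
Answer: $1883653618$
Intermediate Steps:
$l{\left(X \right)} = X^{3}$
$m = 169$ ($m = 13^{2} = 169$)
$a = 1883653044$ ($a = 1235^{3} + 169 = 1883652875 + 169 = 1883653044$)
$D{\left(1604 \right)} + a = \left(-1030 + 1604\right) + 1883653044 = 574 + 1883653044 = 1883653618$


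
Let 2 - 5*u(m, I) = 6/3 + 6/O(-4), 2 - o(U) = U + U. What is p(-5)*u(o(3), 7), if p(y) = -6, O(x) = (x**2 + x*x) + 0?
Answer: 9/40 ≈ 0.22500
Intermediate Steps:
O(x) = 2*x**2 (O(x) = (x**2 + x**2) + 0 = 2*x**2 + 0 = 2*x**2)
o(U) = 2 - 2*U (o(U) = 2 - (U + U) = 2 - 2*U)
u(m, I) = -3/80 (u(m, I) = 2/5 - (6/3 + 6/((2*(-4)**2)))/5 = 2/5 - (6*(1/3) + 6/((2*16)))/5 = 2/5 - (2 + 6/32)/5 = 2/5 - (2 + 6*(1/32))/5 = 2/5 - (2 + 3/16)/5 = 2/5 - 1/5*35/16 = 2/5 - 7/16 = -3/80)
p(-5)*u(o(3), 7) = -6*(-3/80) = 9/40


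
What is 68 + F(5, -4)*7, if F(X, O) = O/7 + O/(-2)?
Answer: 78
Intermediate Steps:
F(X, O) = -5*O/14 (F(X, O) = O*(1/7) + O*(-1/2) = O/7 - O/2 = -5*O/14)
68 + F(5, -4)*7 = 68 - 5/14*(-4)*7 = 68 + (10/7)*7 = 68 + 10 = 78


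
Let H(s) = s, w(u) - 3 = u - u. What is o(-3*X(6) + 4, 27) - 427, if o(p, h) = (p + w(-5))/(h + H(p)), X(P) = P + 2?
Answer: -3006/7 ≈ -429.43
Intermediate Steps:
X(P) = 2 + P
w(u) = 3 (w(u) = 3 + (u - u) = 3 + 0 = 3)
o(p, h) = (3 + p)/(h + p) (o(p, h) = (p + 3)/(h + p) = (3 + p)/(h + p))
o(-3*X(6) + 4, 27) - 427 = (3 + (-3*(2 + 6) + 4))/(27 + (-3*(2 + 6) + 4)) - 427 = (3 + (-3*8 + 4))/(27 + (-3*8 + 4)) - 427 = (3 + (-24 + 4))/(27 + (-24 + 4)) - 427 = (3 - 20)/(27 - 20) - 427 = -17/7 - 427 = -3006/7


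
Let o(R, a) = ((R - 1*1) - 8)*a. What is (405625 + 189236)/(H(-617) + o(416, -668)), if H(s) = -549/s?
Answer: -367029237/167746943 ≈ -2.1880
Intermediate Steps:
o(R, a) = a*(-9 + R) (o(R, a) = ((R - 1) - 8)*a = ((-1 + R) - 8)*a = (-9 + R)*a = a*(-9 + R))
(405625 + 189236)/(H(-617) + o(416, -668)) = (405625 + 189236)/(-549/(-617) - 668*(-9 + 416)) = 594861/(-549*(-1/617) - 668*407) = 594861/(549/617 - 271876) = 594861/(-167746943/617) = 594861*(-617/167746943) = -367029237/167746943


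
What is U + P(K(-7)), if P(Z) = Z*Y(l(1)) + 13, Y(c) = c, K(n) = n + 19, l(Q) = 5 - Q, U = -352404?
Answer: -352343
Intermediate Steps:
K(n) = 19 + n
P(Z) = 13 + 4*Z (P(Z) = Z*(5 - 1*1) + 13 = Z*(5 - 1) + 13 = Z*4 + 13 = 4*Z + 13 = 13 + 4*Z)
U + P(K(-7)) = -352404 + (13 + 4*(19 - 7)) = -352404 + (13 + 4*12) = -352404 + (13 + 48) = -352404 + 61 = -352343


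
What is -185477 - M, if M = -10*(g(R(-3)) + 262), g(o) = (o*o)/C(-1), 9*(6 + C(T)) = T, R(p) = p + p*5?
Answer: -2017259/11 ≈ -1.8339e+5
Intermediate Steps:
R(p) = 6*p (R(p) = p + 5*p = 6*p)
C(T) = -6 + T/9
g(o) = -9*o²/55 (g(o) = (o*o)/(-6 + (⅑)*(-1)) = o²/(-6 - ⅑) = o²/(-55/9) = o²*(-9/55) = -9*o²/55)
M = -22988/11 (M = -10*(-9*(6*(-3))²/55 + 262) = -10*(-9/55*(-18)² + 262) = -10*(-9/55*324 + 262) = -10*(-2916/55 + 262) = -10*11494/55 = -22988/11 ≈ -2089.8)
-185477 - M = -185477 - 1*(-22988/11) = -185477 + 22988/11 = -2017259/11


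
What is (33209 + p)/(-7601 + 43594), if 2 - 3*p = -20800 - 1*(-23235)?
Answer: 32398/35993 ≈ 0.90012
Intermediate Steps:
p = -811 (p = ⅔ - (-20800 - 1*(-23235))/3 = ⅔ - (-20800 + 23235)/3 = ⅔ - ⅓*2435 = ⅔ - 2435/3 = -811)
(33209 + p)/(-7601 + 43594) = (33209 - 811)/(-7601 + 43594) = 32398/35993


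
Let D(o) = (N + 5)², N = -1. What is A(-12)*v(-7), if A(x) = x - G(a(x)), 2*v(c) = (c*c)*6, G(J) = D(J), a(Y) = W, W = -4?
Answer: -4116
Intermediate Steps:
D(o) = 16 (D(o) = (-1 + 5)² = 4² = 16)
a(Y) = -4
G(J) = 16
v(c) = 3*c² (v(c) = ((c*c)*6)/2 = (c²*6)/2 = (6*c²)/2 = 3*c²)
A(x) = -16 + x (A(x) = x - 1*16 = x - 16 = -16 + x)
A(-12)*v(-7) = (-16 - 12)*(3*(-7)²) = -84*49 = -28*147 = -4116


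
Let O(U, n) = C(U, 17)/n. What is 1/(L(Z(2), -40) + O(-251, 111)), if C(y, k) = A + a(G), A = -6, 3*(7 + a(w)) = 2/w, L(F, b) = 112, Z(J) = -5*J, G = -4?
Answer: 666/74513 ≈ 0.0089380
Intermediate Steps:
a(w) = -7 + 2/(3*w) (a(w) = -7 + (2/w)/3 = -7 + 2/(3*w))
C(y, k) = -79/6 (C(y, k) = -6 + (-7 + (2/3)/(-4)) = -6 + (-7 + (2/3)*(-1/4)) = -6 + (-7 - 1/6) = -6 - 43/6 = -79/6)
O(U, n) = -79/(6*n)
1/(L(Z(2), -40) + O(-251, 111)) = 1/(112 - 79/6/111) = 1/(112 - 79/6*1/111) = 1/(112 - 79/666) = 1/(74513/666) = 666/74513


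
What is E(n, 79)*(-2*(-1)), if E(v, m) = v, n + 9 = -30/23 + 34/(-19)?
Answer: -10570/437 ≈ -24.188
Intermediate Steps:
n = -5285/437 (n = -9 + (-30/23 + 34/(-19)) = -9 + (-30*1/23 + 34*(-1/19)) = -9 + (-30/23 - 34/19) = -9 - 1352/437 = -5285/437 ≈ -12.094)
E(n, 79)*(-2*(-1)) = -(-10570)*(-1)/437 = -5285/437*2 = -10570/437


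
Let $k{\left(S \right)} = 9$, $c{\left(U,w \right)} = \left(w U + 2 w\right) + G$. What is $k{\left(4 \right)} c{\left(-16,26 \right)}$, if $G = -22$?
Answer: $-3474$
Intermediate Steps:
$c{\left(U,w \right)} = -22 + 2 w + U w$ ($c{\left(U,w \right)} = \left(w U + 2 w\right) - 22 = \left(U w + 2 w\right) - 22 = \left(2 w + U w\right) - 22 = -22 + 2 w + U w$)
$k{\left(4 \right)} c{\left(-16,26 \right)} = 9 \left(-22 + 2 \cdot 26 - 416\right) = 9 \left(-22 + 52 - 416\right) = 9 \left(-386\right) = -3474$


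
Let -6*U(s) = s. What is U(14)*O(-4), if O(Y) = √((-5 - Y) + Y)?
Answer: -7*I*√5/3 ≈ -5.2175*I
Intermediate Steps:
U(s) = -s/6
O(Y) = I*√5 (O(Y) = √(-5) = I*√5)
U(14)*O(-4) = (-⅙*14)*(I*√5) = -7*I*√5/3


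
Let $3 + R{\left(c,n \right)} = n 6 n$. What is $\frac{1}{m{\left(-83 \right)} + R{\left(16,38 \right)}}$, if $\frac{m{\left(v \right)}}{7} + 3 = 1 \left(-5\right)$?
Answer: $\frac{1}{8605} \approx 0.00011621$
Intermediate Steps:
$R{\left(c,n \right)} = -3 + 6 n^{2}$ ($R{\left(c,n \right)} = -3 + n 6 n = -3 + 6 n n = -3 + 6 n^{2}$)
$m{\left(v \right)} = -56$ ($m{\left(v \right)} = -21 + 7 \cdot 1 \left(-5\right) = -21 + 7 \left(-5\right) = -21 - 35 = -56$)
$\frac{1}{m{\left(-83 \right)} + R{\left(16,38 \right)}} = \frac{1}{-56 - \left(3 - 6 \cdot 38^{2}\right)} = \frac{1}{-56 + \left(-3 + 6 \cdot 1444\right)} = \frac{1}{-56 + \left(-3 + 8664\right)} = \frac{1}{-56 + 8661} = \frac{1}{8605}$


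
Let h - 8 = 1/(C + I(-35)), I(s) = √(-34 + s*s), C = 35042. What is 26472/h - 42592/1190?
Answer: 4373019706376192/1336008874865 + 26472*√1191/78588757345 ≈ 3273.2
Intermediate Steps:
I(s) = √(-34 + s²)
h = 8 + 1/(35042 + √1191) (h = 8 + 1/(35042 + √(-34 + (-35)²)) = 8 + 1/(35042 + √(-34 + 1225)) = 8 + 1/(35042 + √1191) ≈ 8.0000)
26472/h - 42592/1190 = 26472/(9823559626/1227940573 - √1191/1227940573) - 42592/1190 = 26472/(9823559626/1227940573 - √1191/1227940573) - 42592*1/1190 = 26472/(9823559626/1227940573 - √1191/1227940573) - 21296/595 = -21296/595 + 26472/(9823559626/1227940573 - √1191/1227940573)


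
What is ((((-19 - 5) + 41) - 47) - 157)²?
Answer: 34969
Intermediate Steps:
((((-19 - 5) + 41) - 47) - 157)² = (((-24 + 41) - 47) - 157)² = ((17 - 47) - 157)² = (-30 - 157)² = (-187)² = 34969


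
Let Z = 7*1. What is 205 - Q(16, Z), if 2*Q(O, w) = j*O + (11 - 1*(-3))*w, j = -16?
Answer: 284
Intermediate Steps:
Z = 7
Q(O, w) = -8*O + 7*w (Q(O, w) = (-16*O + (11 - 1*(-3))*w)/2 = (-16*O + (11 + 3)*w)/2 = (-16*O + 14*w)/2 = -8*O + 7*w)
205 - Q(16, Z) = 205 - (-8*16 + 7*7) = 205 - (-128 + 49) = 205 - 1*(-79) = 205 + 79 = 284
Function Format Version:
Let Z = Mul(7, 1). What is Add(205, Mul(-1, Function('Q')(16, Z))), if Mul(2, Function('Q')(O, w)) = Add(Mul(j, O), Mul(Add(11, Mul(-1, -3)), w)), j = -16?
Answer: 284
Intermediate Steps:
Z = 7
Function('Q')(O, w) = Add(Mul(-8, O), Mul(7, w)) (Function('Q')(O, w) = Mul(Rational(1, 2), Add(Mul(-16, O), Mul(Add(11, Mul(-1, -3)), w))) = Mul(Rational(1, 2), Add(Mul(-16, O), Mul(Add(11, 3), w))) = Mul(Rational(1, 2), Add(Mul(-16, O), Mul(14, w))) = Add(Mul(-8, O), Mul(7, w)))
Add(205, Mul(-1, Function('Q')(16, Z))) = Add(205, Mul(-1, Add(Mul(-8, 16), Mul(7, 7)))) = Add(205, Mul(-1, Add(-128, 49))) = Add(205, Mul(-1, -79)) = Add(205, 79) = 284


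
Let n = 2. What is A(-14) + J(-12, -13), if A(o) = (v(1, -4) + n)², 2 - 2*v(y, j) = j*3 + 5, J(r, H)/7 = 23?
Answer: 813/4 ≈ 203.25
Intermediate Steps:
J(r, H) = 161 (J(r, H) = 7*23 = 161)
v(y, j) = -3/2 - 3*j/2 (v(y, j) = 1 - (j*3 + 5)/2 = 1 - (3*j + 5)/2 = 1 - (5 + 3*j)/2 = 1 + (-5/2 - 3*j/2) = -3/2 - 3*j/2)
A(o) = 169/4 (A(o) = ((-3/2 - 3/2*(-4)) + 2)² = ((-3/2 + 6) + 2)² = (9/2 + 2)² = (13/2)² = 169/4)
A(-14) + J(-12, -13) = 169/4 + 161 = 813/4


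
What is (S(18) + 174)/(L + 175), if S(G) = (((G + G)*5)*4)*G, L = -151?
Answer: 2189/4 ≈ 547.25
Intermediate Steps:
S(G) = 40*G² (S(G) = (((2*G)*5)*4)*G = ((10*G)*4)*G = (40*G)*G = 40*G²)
(S(18) + 174)/(L + 175) = (40*18² + 174)/(-151 + 175) = (40*324 + 174)/24 = (12960 + 174)*(1/24) = 13134*(1/24) = 2189/4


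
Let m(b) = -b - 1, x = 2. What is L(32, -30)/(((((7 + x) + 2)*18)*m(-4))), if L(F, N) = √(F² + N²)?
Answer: √481/297 ≈ 0.073844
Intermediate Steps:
m(b) = -1 - b
L(32, -30)/(((((7 + x) + 2)*18)*m(-4))) = √(32² + (-30)²)/(((((7 + 2) + 2)*18)*(-1 - 1*(-4)))) = √(1024 + 900)/((((9 + 2)*18)*(-1 + 4))) = √1924/(((11*18)*3)) = (2*√481)/((198*3)) = (2*√481)/594 = (2*√481)*(1/594) = √481/297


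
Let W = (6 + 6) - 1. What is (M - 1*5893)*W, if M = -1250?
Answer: -78573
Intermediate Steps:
W = 11 (W = 12 - 1 = 11)
(M - 1*5893)*W = (-1250 - 1*5893)*11 = (-1250 - 5893)*11 = -7143*11 = -78573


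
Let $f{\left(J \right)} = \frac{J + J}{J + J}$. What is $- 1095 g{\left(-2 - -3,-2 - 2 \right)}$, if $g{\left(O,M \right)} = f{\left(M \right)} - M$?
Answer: $-5475$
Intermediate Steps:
$f{\left(J \right)} = 1$ ($f{\left(J \right)} = \frac{2 J}{2 J} = 2 J \frac{1}{2 J} = 1$)
$g{\left(O,M \right)} = 1 - M$
$- 1095 g{\left(-2 - -3,-2 - 2 \right)} = - 1095 \left(1 - \left(-2 - 2\right)\right) = - 1095 \left(1 - -4\right) = - 1095 \left(1 + 4\right) = \left(-1095\right) 5 = -5475$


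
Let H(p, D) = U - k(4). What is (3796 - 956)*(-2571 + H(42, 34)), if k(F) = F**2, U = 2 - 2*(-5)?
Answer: -7313000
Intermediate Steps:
U = 12 (U = 2 + 10 = 12)
H(p, D) = -4 (H(p, D) = 12 - 1*4**2 = 12 - 1*16 = 12 - 16 = -4)
(3796 - 956)*(-2571 + H(42, 34)) = (3796 - 956)*(-2571 - 4) = 2840*(-2575) = -7313000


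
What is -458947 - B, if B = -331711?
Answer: -127236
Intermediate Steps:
-458947 - B = -458947 - 1*(-331711) = -458947 + 331711 = -127236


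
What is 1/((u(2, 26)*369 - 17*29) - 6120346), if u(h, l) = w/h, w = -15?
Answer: -2/12247213 ≈ -1.6330e-7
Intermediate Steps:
u(h, l) = -15/h
1/((u(2, 26)*369 - 17*29) - 6120346) = 1/((-15/2*369 - 17*29) - 6120346) = 1/((-15*½*369 - 493) - 6120346) = 1/((-15/2*369 - 493) - 6120346) = 1/((-5535/2 - 493) - 6120346) = 1/(-6521/2 - 6120346) = 1/(-12247213/2) = -2/12247213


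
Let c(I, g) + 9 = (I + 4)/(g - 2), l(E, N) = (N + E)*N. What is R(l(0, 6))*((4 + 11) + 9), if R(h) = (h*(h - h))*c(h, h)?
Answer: 0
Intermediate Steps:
l(E, N) = N*(E + N) (l(E, N) = (E + N)*N = N*(E + N))
c(I, g) = -9 + (4 + I)/(-2 + g) (c(I, g) = -9 + (I + 4)/(g - 2) = -9 + (4 + I)/(-2 + g))
R(h) = 0 (R(h) = (h*(h - h))*((22 + h - 9*h)/(-2 + h)) = (h*0)*((22 - 8*h)/(-2 + h)) = 0*((22 - 8*h)/(-2 + h)) = 0)
R(l(0, 6))*((4 + 11) + 9) = 0*((4 + 11) + 9) = 0*(15 + 9) = 0*24 = 0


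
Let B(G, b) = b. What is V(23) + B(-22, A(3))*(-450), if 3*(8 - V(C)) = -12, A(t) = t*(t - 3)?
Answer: 12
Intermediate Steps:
A(t) = t*(-3 + t)
V(C) = 12 (V(C) = 8 - 1/3*(-12) = 8 + 4 = 12)
V(23) + B(-22, A(3))*(-450) = 12 + (3*(-3 + 3))*(-450) = 12 + (3*0)*(-450) = 12 + 0*(-450) = 12 + 0 = 12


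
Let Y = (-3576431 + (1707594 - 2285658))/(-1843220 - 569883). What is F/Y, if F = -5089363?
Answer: -12281157123389/4154495 ≈ -2.9561e+6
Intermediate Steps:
Y = 4154495/2413103 (Y = (-3576431 - 578064)/(-2413103) = -4154495*(-1/2413103) = 4154495/2413103 ≈ 1.7216)
F/Y = -5089363/4154495/2413103 = -5089363*2413103/4154495 = -12281157123389/4154495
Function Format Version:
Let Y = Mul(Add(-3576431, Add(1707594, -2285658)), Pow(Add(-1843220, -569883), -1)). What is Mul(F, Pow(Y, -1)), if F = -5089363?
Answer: Rational(-12281157123389, 4154495) ≈ -2.9561e+6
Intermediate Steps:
Y = Rational(4154495, 2413103) (Y = Mul(Add(-3576431, -578064), Pow(-2413103, -1)) = Mul(-4154495, Rational(-1, 2413103)) = Rational(4154495, 2413103) ≈ 1.7216)
Mul(F, Pow(Y, -1)) = Mul(-5089363, Pow(Rational(4154495, 2413103), -1)) = Mul(-5089363, Rational(2413103, 4154495)) = Rational(-12281157123389, 4154495)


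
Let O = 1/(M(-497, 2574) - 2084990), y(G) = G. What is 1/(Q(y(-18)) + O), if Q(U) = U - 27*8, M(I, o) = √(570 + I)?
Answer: -1017240894291308/238034369752053733 + √73/238034369752053733 ≈ -0.0042735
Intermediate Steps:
Q(U) = -216 + U (Q(U) = U - 216 = -216 + U)
O = 1/(-2084990 + √73) (O = 1/(√(570 - 497) - 2084990) = 1/(√73 - 2084990) = 1/(-2084990 + √73) ≈ -4.7962e-7)
1/(Q(y(-18)) + O) = 1/((-216 - 18) + (-2084990/4347183300027 - √73/4347183300027)) = 1/(-234 + (-2084990/4347183300027 - √73/4347183300027)) = 1/(-1017240894291308/4347183300027 - √73/4347183300027)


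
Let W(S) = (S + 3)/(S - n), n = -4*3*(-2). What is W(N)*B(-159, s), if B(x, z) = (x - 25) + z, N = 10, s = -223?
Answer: 5291/14 ≈ 377.93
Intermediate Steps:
n = 24 (n = -12*(-2) = 24)
W(S) = (3 + S)/(-24 + S) (W(S) = (S + 3)/(S - 1*24) = (3 + S)/(S - 24) = (3 + S)/(-24 + S))
B(x, z) = -25 + x + z (B(x, z) = (-25 + x) + z = -25 + x + z)
W(N)*B(-159, s) = ((3 + 10)/(-24 + 10))*(-25 - 159 - 223) = (13/(-14))*(-407) = -1/14*13*(-407) = -13/14*(-407) = 5291/14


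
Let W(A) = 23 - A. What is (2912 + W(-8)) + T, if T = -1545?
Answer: 1398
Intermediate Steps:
(2912 + W(-8)) + T = (2912 + (23 - 1*(-8))) - 1545 = (2912 + (23 + 8)) - 1545 = (2912 + 31) - 1545 = 2943 - 1545 = 1398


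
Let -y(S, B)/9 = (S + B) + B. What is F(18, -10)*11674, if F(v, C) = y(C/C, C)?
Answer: 1996254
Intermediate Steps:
y(S, B) = -18*B - 9*S (y(S, B) = -9*((S + B) + B) = -9*((B + S) + B) = -9*(S + 2*B) = -18*B - 9*S)
F(v, C) = -9 - 18*C (F(v, C) = -18*C - 9*C/C = -18*C - 9*1 = -18*C - 9 = -9 - 18*C)
F(18, -10)*11674 = (-9 - 18*(-10))*11674 = (-9 + 180)*11674 = 171*11674 = 1996254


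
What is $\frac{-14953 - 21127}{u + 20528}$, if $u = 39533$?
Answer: $- \frac{36080}{60061} \approx -0.60072$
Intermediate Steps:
$\frac{-14953 - 21127}{u + 20528} = \frac{-14953 - 21127}{39533 + 20528} = - \frac{36080}{60061}$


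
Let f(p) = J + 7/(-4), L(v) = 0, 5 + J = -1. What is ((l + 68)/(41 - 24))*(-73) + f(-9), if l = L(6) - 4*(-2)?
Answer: -22719/68 ≈ -334.10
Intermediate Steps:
J = -6 (J = -5 - 1 = -6)
l = 8 (l = 0 - 4*(-2) = 0 + 8 = 8)
f(p) = -31/4 (f(p) = -6 + 7/(-4) = -6 + 7*(-¼) = -6 - 7/4 = -31/4)
((l + 68)/(41 - 24))*(-73) + f(-9) = ((8 + 68)/(41 - 24))*(-73) - 31/4 = (76/17)*(-73) - 31/4 = -5548/17 - 31/4 = -22719/68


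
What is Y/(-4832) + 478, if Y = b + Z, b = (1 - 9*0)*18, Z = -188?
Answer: 1154933/2416 ≈ 478.04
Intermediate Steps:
b = 18 (b = (1 + 0)*18 = 1*18 = 18)
Y = -170 (Y = 18 - 188 = -170)
Y/(-4832) + 478 = -170/(-4832) + 478 = -170*(-1/4832) + 478 = 85/2416 + 478 = 1154933/2416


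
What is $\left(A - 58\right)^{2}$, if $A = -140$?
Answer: $39204$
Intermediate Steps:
$\left(A - 58\right)^{2} = \left(-140 - 58\right)^{2} = \left(-198\right)^{2} = 39204$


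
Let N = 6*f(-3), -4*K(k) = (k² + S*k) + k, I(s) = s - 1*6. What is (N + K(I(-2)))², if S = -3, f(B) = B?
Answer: 1444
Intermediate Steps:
I(s) = -6 + s (I(s) = s - 6 = -6 + s)
K(k) = k/2 - k²/4 (K(k) = -((k² - 3*k) + k)/4 = -(k² - 2*k)/4 = k/2 - k²/4)
N = -18 (N = 6*(-3) = -18)
(N + K(I(-2)))² = (-18 + (-6 - 2)*(2 - (-6 - 2))/4)² = (-18 + (¼)*(-8)*(2 - 1*(-8)))² = (-18 + (¼)*(-8)*(2 + 8))² = (-18 + (¼)*(-8)*10)² = (-18 - 20)² = (-38)² = 1444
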